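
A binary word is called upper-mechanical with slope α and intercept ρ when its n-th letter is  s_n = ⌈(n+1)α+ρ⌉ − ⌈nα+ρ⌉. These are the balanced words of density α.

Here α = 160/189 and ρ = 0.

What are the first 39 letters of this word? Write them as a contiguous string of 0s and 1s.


111111011111101111101111110111110111111

n=0: ⌈(1·160)/189⌉ − ⌈(0·160)/189⌉ = ⌈160/189⌉ − ⌈0/189⌉ = 1 − 0 = 1
n=1: ⌈(2·160)/189⌉ − ⌈(1·160)/189⌉ = ⌈320/189⌉ − ⌈160/189⌉ = 2 − 1 = 1
n=2: ⌈(3·160)/189⌉ − ⌈(2·160)/189⌉ = ⌈480/189⌉ − ⌈320/189⌉ = 3 − 2 = 1
n=3: ⌈(4·160)/189⌉ − ⌈(3·160)/189⌉ = ⌈640/189⌉ − ⌈480/189⌉ = 4 − 3 = 1
n=4: ⌈(5·160)/189⌉ − ⌈(4·160)/189⌉ = ⌈800/189⌉ − ⌈640/189⌉ = 5 − 4 = 1
n=5: ⌈(6·160)/189⌉ − ⌈(5·160)/189⌉ = ⌈960/189⌉ − ⌈800/189⌉ = 6 − 5 = 1
n=6: ⌈(7·160)/189⌉ − ⌈(6·160)/189⌉ = ⌈1120/189⌉ − ⌈960/189⌉ = 6 − 6 = 0
n=7: ⌈(8·160)/189⌉ − ⌈(7·160)/189⌉ = ⌈1280/189⌉ − ⌈1120/189⌉ = 7 − 6 = 1
n=8: ⌈(9·160)/189⌉ − ⌈(8·160)/189⌉ = ⌈1440/189⌉ − ⌈1280/189⌉ = 8 − 7 = 1
n=9: ⌈(10·160)/189⌉ − ⌈(9·160)/189⌉ = ⌈1600/189⌉ − ⌈1440/189⌉ = 9 − 8 = 1
n=10: ⌈(11·160)/189⌉ − ⌈(10·160)/189⌉ = ⌈1760/189⌉ − ⌈1600/189⌉ = 10 − 9 = 1
n=11: ⌈(12·160)/189⌉ − ⌈(11·160)/189⌉ = ⌈1920/189⌉ − ⌈1760/189⌉ = 11 − 10 = 1
n=12: ⌈(13·160)/189⌉ − ⌈(12·160)/189⌉ = ⌈2080/189⌉ − ⌈1920/189⌉ = 12 − 11 = 1
n=13: ⌈(14·160)/189⌉ − ⌈(13·160)/189⌉ = ⌈2240/189⌉ − ⌈2080/189⌉ = 12 − 12 = 0
n=14: ⌈(15·160)/189⌉ − ⌈(14·160)/189⌉ = ⌈2400/189⌉ − ⌈2240/189⌉ = 13 − 12 = 1
n=15: ⌈(16·160)/189⌉ − ⌈(15·160)/189⌉ = ⌈2560/189⌉ − ⌈2400/189⌉ = 14 − 13 = 1
n=16: ⌈(17·160)/189⌉ − ⌈(16·160)/189⌉ = ⌈2720/189⌉ − ⌈2560/189⌉ = 15 − 14 = 1
n=17: ⌈(18·160)/189⌉ − ⌈(17·160)/189⌉ = ⌈2880/189⌉ − ⌈2720/189⌉ = 16 − 15 = 1
n=18: ⌈(19·160)/189⌉ − ⌈(18·160)/189⌉ = ⌈3040/189⌉ − ⌈2880/189⌉ = 17 − 16 = 1
n=19: ⌈(20·160)/189⌉ − ⌈(19·160)/189⌉ = ⌈3200/189⌉ − ⌈3040/189⌉ = 17 − 17 = 0
n=20: ⌈(21·160)/189⌉ − ⌈(20·160)/189⌉ = ⌈3360/189⌉ − ⌈3200/189⌉ = 18 − 17 = 1
n=21: ⌈(22·160)/189⌉ − ⌈(21·160)/189⌉ = ⌈3520/189⌉ − ⌈3360/189⌉ = 19 − 18 = 1
n=22: ⌈(23·160)/189⌉ − ⌈(22·160)/189⌉ = ⌈3680/189⌉ − ⌈3520/189⌉ = 20 − 19 = 1
n=23: ⌈(24·160)/189⌉ − ⌈(23·160)/189⌉ = ⌈3840/189⌉ − ⌈3680/189⌉ = 21 − 20 = 1
n=24: ⌈(25·160)/189⌉ − ⌈(24·160)/189⌉ = ⌈4000/189⌉ − ⌈3840/189⌉ = 22 − 21 = 1
n=25: ⌈(26·160)/189⌉ − ⌈(25·160)/189⌉ = ⌈4160/189⌉ − ⌈4000/189⌉ = 23 − 22 = 1
n=26: ⌈(27·160)/189⌉ − ⌈(26·160)/189⌉ = ⌈4320/189⌉ − ⌈4160/189⌉ = 23 − 23 = 0
n=27: ⌈(28·160)/189⌉ − ⌈(27·160)/189⌉ = ⌈4480/189⌉ − ⌈4320/189⌉ = 24 − 23 = 1
n=28: ⌈(29·160)/189⌉ − ⌈(28·160)/189⌉ = ⌈4640/189⌉ − ⌈4480/189⌉ = 25 − 24 = 1
n=29: ⌈(30·160)/189⌉ − ⌈(29·160)/189⌉ = ⌈4800/189⌉ − ⌈4640/189⌉ = 26 − 25 = 1
n=30: ⌈(31·160)/189⌉ − ⌈(30·160)/189⌉ = ⌈4960/189⌉ − ⌈4800/189⌉ = 27 − 26 = 1
n=31: ⌈(32·160)/189⌉ − ⌈(31·160)/189⌉ = ⌈5120/189⌉ − ⌈4960/189⌉ = 28 − 27 = 1
n=32: ⌈(33·160)/189⌉ − ⌈(32·160)/189⌉ = ⌈5280/189⌉ − ⌈5120/189⌉ = 28 − 28 = 0
n=33: ⌈(34·160)/189⌉ − ⌈(33·160)/189⌉ = ⌈5440/189⌉ − ⌈5280/189⌉ = 29 − 28 = 1
n=34: ⌈(35·160)/189⌉ − ⌈(34·160)/189⌉ = ⌈5600/189⌉ − ⌈5440/189⌉ = 30 − 29 = 1
n=35: ⌈(36·160)/189⌉ − ⌈(35·160)/189⌉ = ⌈5760/189⌉ − ⌈5600/189⌉ = 31 − 30 = 1
n=36: ⌈(37·160)/189⌉ − ⌈(36·160)/189⌉ = ⌈5920/189⌉ − ⌈5760/189⌉ = 32 − 31 = 1
n=37: ⌈(38·160)/189⌉ − ⌈(37·160)/189⌉ = ⌈6080/189⌉ − ⌈5920/189⌉ = 33 − 32 = 1
n=38: ⌈(39·160)/189⌉ − ⌈(38·160)/189⌉ = ⌈6240/189⌉ − ⌈6080/189⌉ = 34 − 33 = 1


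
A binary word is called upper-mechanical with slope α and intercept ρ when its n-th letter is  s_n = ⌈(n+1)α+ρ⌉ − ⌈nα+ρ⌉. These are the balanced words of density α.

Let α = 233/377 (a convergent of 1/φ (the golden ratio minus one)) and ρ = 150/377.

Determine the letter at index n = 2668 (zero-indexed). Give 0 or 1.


0

(n+1)α + ρ = (2669·233 + 150) / 377 = 622027/377
nα + ρ     = (2668·233 + 150) / 377 = 621794/377
⌈622027/377⌉ = 1650,  ⌈621794/377⌉ = 1650
s_{2668} = 1650 − 1650 = 0


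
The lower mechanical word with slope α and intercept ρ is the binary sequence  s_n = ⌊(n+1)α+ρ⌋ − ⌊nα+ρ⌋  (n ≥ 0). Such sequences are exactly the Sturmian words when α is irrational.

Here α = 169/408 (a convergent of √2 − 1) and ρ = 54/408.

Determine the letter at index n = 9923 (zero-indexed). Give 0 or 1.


(n+1)α + ρ = (9924·169 + 54) / 408 = 1677210/408
nα + ρ     = (9923·169 + 54) / 408 = 1677041/408
⌊1677210/408⌋ = 4110,  ⌊1677041/408⌋ = 4110
s_{9923} = 4110 − 4110 = 0

0


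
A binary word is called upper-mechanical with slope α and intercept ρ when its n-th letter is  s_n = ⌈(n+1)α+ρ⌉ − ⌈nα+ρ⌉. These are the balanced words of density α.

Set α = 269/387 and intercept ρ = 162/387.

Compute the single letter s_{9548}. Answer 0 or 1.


0

(n+1)α + ρ = (9549·269 + 162) / 387 = 2568843/387
nα + ρ     = (9548·269 + 162) / 387 = 2568574/387
⌈2568843/387⌉ = 6638,  ⌈2568574/387⌉ = 6638
s_{9548} = 6638 − 6638 = 0


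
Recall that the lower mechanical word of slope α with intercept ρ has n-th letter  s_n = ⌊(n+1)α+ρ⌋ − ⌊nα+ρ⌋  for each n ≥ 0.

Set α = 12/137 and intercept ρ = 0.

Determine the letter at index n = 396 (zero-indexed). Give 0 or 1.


0

(n+1)α + ρ = (397·12) / 137 = 4764/137
nα + ρ     = (396·12) / 137 = 4752/137
⌊4764/137⌋ = 34,  ⌊4752/137⌋ = 34
s_{396} = 34 − 34 = 0


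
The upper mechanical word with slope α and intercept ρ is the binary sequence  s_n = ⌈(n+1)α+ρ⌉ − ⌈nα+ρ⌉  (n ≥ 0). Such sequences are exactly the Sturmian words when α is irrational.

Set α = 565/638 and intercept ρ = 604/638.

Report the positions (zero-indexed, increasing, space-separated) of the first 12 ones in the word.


n=0: ⌈1169/638⌉−⌈604/638⌉ = 2−1 = 1  ← one
n=1: ⌈1734/638⌉−⌈1169/638⌉ = 3−2 = 1  ← one
n=2: ⌈2299/638⌉−⌈1734/638⌉ = 4−3 = 1  ← one
n=3: ⌈2864/638⌉−⌈2299/638⌉ = 5−4 = 1  ← one
n=4: ⌈3429/638⌉−⌈2864/638⌉ = 6−5 = 1  ← one
n=5: ⌈3994/638⌉−⌈3429/638⌉ = 7−6 = 1  ← one
n=6: ⌈4559/638⌉−⌈3994/638⌉ = 8−7 = 1  ← one
n=7: ⌈5124/638⌉−⌈4559/638⌉ = 9−8 = 1  ← one
n=8: ⌈5689/638⌉−⌈5124/638⌉ = 9−9 = 0
n=9: ⌈6254/638⌉−⌈5689/638⌉ = 10−9 = 1  ← one
n=10: ⌈6819/638⌉−⌈6254/638⌉ = 11−10 = 1  ← one
n=11: ⌈7384/638⌉−⌈6819/638⌉ = 12−11 = 1  ← one
n=12: ⌈7949/638⌉−⌈7384/638⌉ = 13−12 = 1  ← one
positions of the first 12 ones: 0 1 2 3 4 5 6 7 9 10 11 12

0 1 2 3 4 5 6 7 9 10 11 12


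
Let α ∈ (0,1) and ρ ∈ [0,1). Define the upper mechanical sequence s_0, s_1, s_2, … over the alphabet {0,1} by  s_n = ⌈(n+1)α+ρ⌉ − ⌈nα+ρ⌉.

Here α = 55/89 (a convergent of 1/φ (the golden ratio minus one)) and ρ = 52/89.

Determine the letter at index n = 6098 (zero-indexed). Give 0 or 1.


0

(n+1)α + ρ = (6099·55 + 52) / 89 = 335497/89
nα + ρ     = (6098·55 + 52) / 89 = 335442/89
⌈335497/89⌉ = 3770,  ⌈335442/89⌉ = 3770
s_{6098} = 3770 − 3770 = 0


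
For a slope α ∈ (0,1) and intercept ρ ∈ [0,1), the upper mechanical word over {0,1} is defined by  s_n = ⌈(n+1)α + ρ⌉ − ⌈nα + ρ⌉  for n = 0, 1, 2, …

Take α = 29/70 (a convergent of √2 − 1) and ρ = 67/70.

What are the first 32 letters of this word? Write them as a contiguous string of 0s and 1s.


10101001010010100101010010100101

n=0: ⌈(1·29+67)/70⌉ − ⌈(0·29+67)/70⌉ = ⌈96/70⌉ − ⌈67/70⌉ = 2 − 1 = 1
n=1: ⌈(2·29+67)/70⌉ − ⌈(1·29+67)/70⌉ = ⌈125/70⌉ − ⌈96/70⌉ = 2 − 2 = 0
n=2: ⌈(3·29+67)/70⌉ − ⌈(2·29+67)/70⌉ = ⌈154/70⌉ − ⌈125/70⌉ = 3 − 2 = 1
n=3: ⌈(4·29+67)/70⌉ − ⌈(3·29+67)/70⌉ = ⌈183/70⌉ − ⌈154/70⌉ = 3 − 3 = 0
n=4: ⌈(5·29+67)/70⌉ − ⌈(4·29+67)/70⌉ = ⌈212/70⌉ − ⌈183/70⌉ = 4 − 3 = 1
n=5: ⌈(6·29+67)/70⌉ − ⌈(5·29+67)/70⌉ = ⌈241/70⌉ − ⌈212/70⌉ = 4 − 4 = 0
n=6: ⌈(7·29+67)/70⌉ − ⌈(6·29+67)/70⌉ = ⌈270/70⌉ − ⌈241/70⌉ = 4 − 4 = 0
n=7: ⌈(8·29+67)/70⌉ − ⌈(7·29+67)/70⌉ = ⌈299/70⌉ − ⌈270/70⌉ = 5 − 4 = 1
n=8: ⌈(9·29+67)/70⌉ − ⌈(8·29+67)/70⌉ = ⌈328/70⌉ − ⌈299/70⌉ = 5 − 5 = 0
n=9: ⌈(10·29+67)/70⌉ − ⌈(9·29+67)/70⌉ = ⌈357/70⌉ − ⌈328/70⌉ = 6 − 5 = 1
n=10: ⌈(11·29+67)/70⌉ − ⌈(10·29+67)/70⌉ = ⌈386/70⌉ − ⌈357/70⌉ = 6 − 6 = 0
n=11: ⌈(12·29+67)/70⌉ − ⌈(11·29+67)/70⌉ = ⌈415/70⌉ − ⌈386/70⌉ = 6 − 6 = 0
n=12: ⌈(13·29+67)/70⌉ − ⌈(12·29+67)/70⌉ = ⌈444/70⌉ − ⌈415/70⌉ = 7 − 6 = 1
n=13: ⌈(14·29+67)/70⌉ − ⌈(13·29+67)/70⌉ = ⌈473/70⌉ − ⌈444/70⌉ = 7 − 7 = 0
n=14: ⌈(15·29+67)/70⌉ − ⌈(14·29+67)/70⌉ = ⌈502/70⌉ − ⌈473/70⌉ = 8 − 7 = 1
n=15: ⌈(16·29+67)/70⌉ − ⌈(15·29+67)/70⌉ = ⌈531/70⌉ − ⌈502/70⌉ = 8 − 8 = 0
n=16: ⌈(17·29+67)/70⌉ − ⌈(16·29+67)/70⌉ = ⌈560/70⌉ − ⌈531/70⌉ = 8 − 8 = 0
n=17: ⌈(18·29+67)/70⌉ − ⌈(17·29+67)/70⌉ = ⌈589/70⌉ − ⌈560/70⌉ = 9 − 8 = 1
n=18: ⌈(19·29+67)/70⌉ − ⌈(18·29+67)/70⌉ = ⌈618/70⌉ − ⌈589/70⌉ = 9 − 9 = 0
n=19: ⌈(20·29+67)/70⌉ − ⌈(19·29+67)/70⌉ = ⌈647/70⌉ − ⌈618/70⌉ = 10 − 9 = 1
n=20: ⌈(21·29+67)/70⌉ − ⌈(20·29+67)/70⌉ = ⌈676/70⌉ − ⌈647/70⌉ = 10 − 10 = 0
n=21: ⌈(22·29+67)/70⌉ − ⌈(21·29+67)/70⌉ = ⌈705/70⌉ − ⌈676/70⌉ = 11 − 10 = 1
n=22: ⌈(23·29+67)/70⌉ − ⌈(22·29+67)/70⌉ = ⌈734/70⌉ − ⌈705/70⌉ = 11 − 11 = 0
n=23: ⌈(24·29+67)/70⌉ − ⌈(23·29+67)/70⌉ = ⌈763/70⌉ − ⌈734/70⌉ = 11 − 11 = 0
n=24: ⌈(25·29+67)/70⌉ − ⌈(24·29+67)/70⌉ = ⌈792/70⌉ − ⌈763/70⌉ = 12 − 11 = 1
n=25: ⌈(26·29+67)/70⌉ − ⌈(25·29+67)/70⌉ = ⌈821/70⌉ − ⌈792/70⌉ = 12 − 12 = 0
n=26: ⌈(27·29+67)/70⌉ − ⌈(26·29+67)/70⌉ = ⌈850/70⌉ − ⌈821/70⌉ = 13 − 12 = 1
n=27: ⌈(28·29+67)/70⌉ − ⌈(27·29+67)/70⌉ = ⌈879/70⌉ − ⌈850/70⌉ = 13 − 13 = 0
n=28: ⌈(29·29+67)/70⌉ − ⌈(28·29+67)/70⌉ = ⌈908/70⌉ − ⌈879/70⌉ = 13 − 13 = 0
n=29: ⌈(30·29+67)/70⌉ − ⌈(29·29+67)/70⌉ = ⌈937/70⌉ − ⌈908/70⌉ = 14 − 13 = 1
n=30: ⌈(31·29+67)/70⌉ − ⌈(30·29+67)/70⌉ = ⌈966/70⌉ − ⌈937/70⌉ = 14 − 14 = 0
n=31: ⌈(32·29+67)/70⌉ − ⌈(31·29+67)/70⌉ = ⌈995/70⌉ − ⌈966/70⌉ = 15 − 14 = 1


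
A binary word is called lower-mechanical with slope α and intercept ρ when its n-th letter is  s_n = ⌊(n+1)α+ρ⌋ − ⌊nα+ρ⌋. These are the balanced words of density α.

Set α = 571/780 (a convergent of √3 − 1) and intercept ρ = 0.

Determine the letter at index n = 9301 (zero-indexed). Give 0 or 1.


1

(n+1)α + ρ = (9302·571) / 780 = 5311442/780
nα + ρ     = (9301·571) / 780 = 5310871/780
⌊5311442/780⌋ = 6809,  ⌊5310871/780⌋ = 6808
s_{9301} = 6809 − 6808 = 1


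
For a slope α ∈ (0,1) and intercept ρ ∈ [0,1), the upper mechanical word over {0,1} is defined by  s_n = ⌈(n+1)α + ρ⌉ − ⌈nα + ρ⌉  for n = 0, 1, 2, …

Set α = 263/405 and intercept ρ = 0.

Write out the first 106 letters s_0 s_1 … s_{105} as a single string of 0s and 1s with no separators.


1101101101101101101011011011011011011010110110110110110110101101101101101101101011011011011011010110110110

n=0: ⌈(1·263)/405⌉ − ⌈(0·263)/405⌉ = ⌈263/405⌉ − ⌈0/405⌉ = 1 − 0 = 1
n=1: ⌈(2·263)/405⌉ − ⌈(1·263)/405⌉ = ⌈526/405⌉ − ⌈263/405⌉ = 2 − 1 = 1
n=2: ⌈(3·263)/405⌉ − ⌈(2·263)/405⌉ = ⌈789/405⌉ − ⌈526/405⌉ = 2 − 2 = 0
n=3: ⌈(4·263)/405⌉ − ⌈(3·263)/405⌉ = ⌈1052/405⌉ − ⌈789/405⌉ = 3 − 2 = 1
n=4: ⌈(5·263)/405⌉ − ⌈(4·263)/405⌉ = ⌈1315/405⌉ − ⌈1052/405⌉ = 4 − 3 = 1
n=5: ⌈(6·263)/405⌉ − ⌈(5·263)/405⌉ = ⌈1578/405⌉ − ⌈1315/405⌉ = 4 − 4 = 0
n=6: ⌈(7·263)/405⌉ − ⌈(6·263)/405⌉ = ⌈1841/405⌉ − ⌈1578/405⌉ = 5 − 4 = 1
n=7: ⌈(8·263)/405⌉ − ⌈(7·263)/405⌉ = ⌈2104/405⌉ − ⌈1841/405⌉ = 6 − 5 = 1
n=8: ⌈(9·263)/405⌉ − ⌈(8·263)/405⌉ = ⌈2367/405⌉ − ⌈2104/405⌉ = 6 − 6 = 0
n=9: ⌈(10·263)/405⌉ − ⌈(9·263)/405⌉ = ⌈2630/405⌉ − ⌈2367/405⌉ = 7 − 6 = 1
n=10: ⌈(11·263)/405⌉ − ⌈(10·263)/405⌉ = ⌈2893/405⌉ − ⌈2630/405⌉ = 8 − 7 = 1
n=11: ⌈(12·263)/405⌉ − ⌈(11·263)/405⌉ = ⌈3156/405⌉ − ⌈2893/405⌉ = 8 − 8 = 0
n=12: ⌈(13·263)/405⌉ − ⌈(12·263)/405⌉ = ⌈3419/405⌉ − ⌈3156/405⌉ = 9 − 8 = 1
n=13: ⌈(14·263)/405⌉ − ⌈(13·263)/405⌉ = ⌈3682/405⌉ − ⌈3419/405⌉ = 10 − 9 = 1
n=14: ⌈(15·263)/405⌉ − ⌈(14·263)/405⌉ = ⌈3945/405⌉ − ⌈3682/405⌉ = 10 − 10 = 0
n=15: ⌈(16·263)/405⌉ − ⌈(15·263)/405⌉ = ⌈4208/405⌉ − ⌈3945/405⌉ = 11 − 10 = 1
n=16: ⌈(17·263)/405⌉ − ⌈(16·263)/405⌉ = ⌈4471/405⌉ − ⌈4208/405⌉ = 12 − 11 = 1
n=17: ⌈(18·263)/405⌉ − ⌈(17·263)/405⌉ = ⌈4734/405⌉ − ⌈4471/405⌉ = 12 − 12 = 0
n=18: ⌈(19·263)/405⌉ − ⌈(18·263)/405⌉ = ⌈4997/405⌉ − ⌈4734/405⌉ = 13 − 12 = 1
n=19: ⌈(20·263)/405⌉ − ⌈(19·263)/405⌉ = ⌈5260/405⌉ − ⌈4997/405⌉ = 13 − 13 = 0
n=20: ⌈(21·263)/405⌉ − ⌈(20·263)/405⌉ = ⌈5523/405⌉ − ⌈5260/405⌉ = 14 − 13 = 1
n=21: ⌈(22·263)/405⌉ − ⌈(21·263)/405⌉ = ⌈5786/405⌉ − ⌈5523/405⌉ = 15 − 14 = 1
n=22: ⌈(23·263)/405⌉ − ⌈(22·263)/405⌉ = ⌈6049/405⌉ − ⌈5786/405⌉ = 15 − 15 = 0
n=23: ⌈(24·263)/405⌉ − ⌈(23·263)/405⌉ = ⌈6312/405⌉ − ⌈6049/405⌉ = 16 − 15 = 1
n=24: ⌈(25·263)/405⌉ − ⌈(24·263)/405⌉ = ⌈6575/405⌉ − ⌈6312/405⌉ = 17 − 16 = 1
n=25: ⌈(26·263)/405⌉ − ⌈(25·263)/405⌉ = ⌈6838/405⌉ − ⌈6575/405⌉ = 17 − 17 = 0
n=26: ⌈(27·263)/405⌉ − ⌈(26·263)/405⌉ = ⌈7101/405⌉ − ⌈6838/405⌉ = 18 − 17 = 1
n=27: ⌈(28·263)/405⌉ − ⌈(27·263)/405⌉ = ⌈7364/405⌉ − ⌈7101/405⌉ = 19 − 18 = 1
n=28: ⌈(29·263)/405⌉ − ⌈(28·263)/405⌉ = ⌈7627/405⌉ − ⌈7364/405⌉ = 19 − 19 = 0
n=29: ⌈(30·263)/405⌉ − ⌈(29·263)/405⌉ = ⌈7890/405⌉ − ⌈7627/405⌉ = 20 − 19 = 1
n=30: ⌈(31·263)/405⌉ − ⌈(30·263)/405⌉ = ⌈8153/405⌉ − ⌈7890/405⌉ = 21 − 20 = 1
n=31: ⌈(32·263)/405⌉ − ⌈(31·263)/405⌉ = ⌈8416/405⌉ − ⌈8153/405⌉ = 21 − 21 = 0
n=32: ⌈(33·263)/405⌉ − ⌈(32·263)/405⌉ = ⌈8679/405⌉ − ⌈8416/405⌉ = 22 − 21 = 1
n=33: ⌈(34·263)/405⌉ − ⌈(33·263)/405⌉ = ⌈8942/405⌉ − ⌈8679/405⌉ = 23 − 22 = 1
n=34: ⌈(35·263)/405⌉ − ⌈(34·263)/405⌉ = ⌈9205/405⌉ − ⌈8942/405⌉ = 23 − 23 = 0
n=35: ⌈(36·263)/405⌉ − ⌈(35·263)/405⌉ = ⌈9468/405⌉ − ⌈9205/405⌉ = 24 − 23 = 1
n=36: ⌈(37·263)/405⌉ − ⌈(36·263)/405⌉ = ⌈9731/405⌉ − ⌈9468/405⌉ = 25 − 24 = 1
n=37: ⌈(38·263)/405⌉ − ⌈(37·263)/405⌉ = ⌈9994/405⌉ − ⌈9731/405⌉ = 25 − 25 = 0
n=38: ⌈(39·263)/405⌉ − ⌈(38·263)/405⌉ = ⌈10257/405⌉ − ⌈9994/405⌉ = 26 − 25 = 1
n=39: ⌈(40·263)/405⌉ − ⌈(39·263)/405⌉ = ⌈10520/405⌉ − ⌈10257/405⌉ = 26 − 26 = 0
n=40: ⌈(41·263)/405⌉ − ⌈(40·263)/405⌉ = ⌈10783/405⌉ − ⌈10520/405⌉ = 27 − 26 = 1
n=41: ⌈(42·263)/405⌉ − ⌈(41·263)/405⌉ = ⌈11046/405⌉ − ⌈10783/405⌉ = 28 − 27 = 1
n=42: ⌈(43·263)/405⌉ − ⌈(42·263)/405⌉ = ⌈11309/405⌉ − ⌈11046/405⌉ = 28 − 28 = 0
n=43: ⌈(44·263)/405⌉ − ⌈(43·263)/405⌉ = ⌈11572/405⌉ − ⌈11309/405⌉ = 29 − 28 = 1
n=44: ⌈(45·263)/405⌉ − ⌈(44·263)/405⌉ = ⌈11835/405⌉ − ⌈11572/405⌉ = 30 − 29 = 1
n=45: ⌈(46·263)/405⌉ − ⌈(45·263)/405⌉ = ⌈12098/405⌉ − ⌈11835/405⌉ = 30 − 30 = 0
n=46: ⌈(47·263)/405⌉ − ⌈(46·263)/405⌉ = ⌈12361/405⌉ − ⌈12098/405⌉ = 31 − 30 = 1
n=47: ⌈(48·263)/405⌉ − ⌈(47·263)/405⌉ = ⌈12624/405⌉ − ⌈12361/405⌉ = 32 − 31 = 1
n=48: ⌈(49·263)/405⌉ − ⌈(48·263)/405⌉ = ⌈12887/405⌉ − ⌈12624/405⌉ = 32 − 32 = 0
n=49: ⌈(50·263)/405⌉ − ⌈(49·263)/405⌉ = ⌈13150/405⌉ − ⌈12887/405⌉ = 33 − 32 = 1
n=50: ⌈(51·263)/405⌉ − ⌈(50·263)/405⌉ = ⌈13413/405⌉ − ⌈13150/405⌉ = 34 − 33 = 1
n=51: ⌈(52·263)/405⌉ − ⌈(51·263)/405⌉ = ⌈13676/405⌉ − ⌈13413/405⌉ = 34 − 34 = 0
n=52: ⌈(53·263)/405⌉ − ⌈(52·263)/405⌉ = ⌈13939/405⌉ − ⌈13676/405⌉ = 35 − 34 = 1
n=53: ⌈(54·263)/405⌉ − ⌈(53·263)/405⌉ = ⌈14202/405⌉ − ⌈13939/405⌉ = 36 − 35 = 1
n=54: ⌈(55·263)/405⌉ − ⌈(54·263)/405⌉ = ⌈14465/405⌉ − ⌈14202/405⌉ = 36 − 36 = 0
n=55: ⌈(56·263)/405⌉ − ⌈(55·263)/405⌉ = ⌈14728/405⌉ − ⌈14465/405⌉ = 37 − 36 = 1
n=56: ⌈(57·263)/405⌉ − ⌈(56·263)/405⌉ = ⌈14991/405⌉ − ⌈14728/405⌉ = 38 − 37 = 1
n=57: ⌈(58·263)/405⌉ − ⌈(57·263)/405⌉ = ⌈15254/405⌉ − ⌈14991/405⌉ = 38 − 38 = 0
n=58: ⌈(59·263)/405⌉ − ⌈(58·263)/405⌉ = ⌈15517/405⌉ − ⌈15254/405⌉ = 39 − 38 = 1
n=59: ⌈(60·263)/405⌉ − ⌈(59·263)/405⌉ = ⌈15780/405⌉ − ⌈15517/405⌉ = 39 − 39 = 0
n=60: ⌈(61·263)/405⌉ − ⌈(60·263)/405⌉ = ⌈16043/405⌉ − ⌈15780/405⌉ = 40 − 39 = 1
n=61: ⌈(62·263)/405⌉ − ⌈(61·263)/405⌉ = ⌈16306/405⌉ − ⌈16043/405⌉ = 41 − 40 = 1
n=62: ⌈(63·263)/405⌉ − ⌈(62·263)/405⌉ = ⌈16569/405⌉ − ⌈16306/405⌉ = 41 − 41 = 0
n=63: ⌈(64·263)/405⌉ − ⌈(63·263)/405⌉ = ⌈16832/405⌉ − ⌈16569/405⌉ = 42 − 41 = 1
n=64: ⌈(65·263)/405⌉ − ⌈(64·263)/405⌉ = ⌈17095/405⌉ − ⌈16832/405⌉ = 43 − 42 = 1
n=65: ⌈(66·263)/405⌉ − ⌈(65·263)/405⌉ = ⌈17358/405⌉ − ⌈17095/405⌉ = 43 − 43 = 0
n=66: ⌈(67·263)/405⌉ − ⌈(66·263)/405⌉ = ⌈17621/405⌉ − ⌈17358/405⌉ = 44 − 43 = 1
n=67: ⌈(68·263)/405⌉ − ⌈(67·263)/405⌉ = ⌈17884/405⌉ − ⌈17621/405⌉ = 45 − 44 = 1
n=68: ⌈(69·263)/405⌉ − ⌈(68·263)/405⌉ = ⌈18147/405⌉ − ⌈17884/405⌉ = 45 − 45 = 0
n=69: ⌈(70·263)/405⌉ − ⌈(69·263)/405⌉ = ⌈18410/405⌉ − ⌈18147/405⌉ = 46 − 45 = 1
n=70: ⌈(71·263)/405⌉ − ⌈(70·263)/405⌉ = ⌈18673/405⌉ − ⌈18410/405⌉ = 47 − 46 = 1
n=71: ⌈(72·263)/405⌉ − ⌈(71·263)/405⌉ = ⌈18936/405⌉ − ⌈18673/405⌉ = 47 − 47 = 0
n=72: ⌈(73·263)/405⌉ − ⌈(72·263)/405⌉ = ⌈19199/405⌉ − ⌈18936/405⌉ = 48 − 47 = 1
n=73: ⌈(74·263)/405⌉ − ⌈(73·263)/405⌉ = ⌈19462/405⌉ − ⌈19199/405⌉ = 49 − 48 = 1
n=74: ⌈(75·263)/405⌉ − ⌈(74·263)/405⌉ = ⌈19725/405⌉ − ⌈19462/405⌉ = 49 − 49 = 0
n=75: ⌈(76·263)/405⌉ − ⌈(75·263)/405⌉ = ⌈19988/405⌉ − ⌈19725/405⌉ = 50 − 49 = 1
n=76: ⌈(77·263)/405⌉ − ⌈(76·263)/405⌉ = ⌈20251/405⌉ − ⌈19988/405⌉ = 51 − 50 = 1
n=77: ⌈(78·263)/405⌉ − ⌈(77·263)/405⌉ = ⌈20514/405⌉ − ⌈20251/405⌉ = 51 − 51 = 0
n=78: ⌈(79·263)/405⌉ − ⌈(78·263)/405⌉ = ⌈20777/405⌉ − ⌈20514/405⌉ = 52 − 51 = 1
n=79: ⌈(80·263)/405⌉ − ⌈(79·263)/405⌉ = ⌈21040/405⌉ − ⌈20777/405⌉ = 52 − 52 = 0
n=80: ⌈(81·263)/405⌉ − ⌈(80·263)/405⌉ = ⌈21303/405⌉ − ⌈21040/405⌉ = 53 − 52 = 1
n=81: ⌈(82·263)/405⌉ − ⌈(81·263)/405⌉ = ⌈21566/405⌉ − ⌈21303/405⌉ = 54 − 53 = 1
n=82: ⌈(83·263)/405⌉ − ⌈(82·263)/405⌉ = ⌈21829/405⌉ − ⌈21566/405⌉ = 54 − 54 = 0
n=83: ⌈(84·263)/405⌉ − ⌈(83·263)/405⌉ = ⌈22092/405⌉ − ⌈21829/405⌉ = 55 − 54 = 1
n=84: ⌈(85·263)/405⌉ − ⌈(84·263)/405⌉ = ⌈22355/405⌉ − ⌈22092/405⌉ = 56 − 55 = 1
n=85: ⌈(86·263)/405⌉ − ⌈(85·263)/405⌉ = ⌈22618/405⌉ − ⌈22355/405⌉ = 56 − 56 = 0
n=86: ⌈(87·263)/405⌉ − ⌈(86·263)/405⌉ = ⌈22881/405⌉ − ⌈22618/405⌉ = 57 − 56 = 1
n=87: ⌈(88·263)/405⌉ − ⌈(87·263)/405⌉ = ⌈23144/405⌉ − ⌈22881/405⌉ = 58 − 57 = 1
n=88: ⌈(89·263)/405⌉ − ⌈(88·263)/405⌉ = ⌈23407/405⌉ − ⌈23144/405⌉ = 58 − 58 = 0
n=89: ⌈(90·263)/405⌉ − ⌈(89·263)/405⌉ = ⌈23670/405⌉ − ⌈23407/405⌉ = 59 − 58 = 1
n=90: ⌈(91·263)/405⌉ − ⌈(90·263)/405⌉ = ⌈23933/405⌉ − ⌈23670/405⌉ = 60 − 59 = 1
n=91: ⌈(92·263)/405⌉ − ⌈(91·263)/405⌉ = ⌈24196/405⌉ − ⌈23933/405⌉ = 60 − 60 = 0
n=92: ⌈(93·263)/405⌉ − ⌈(92·263)/405⌉ = ⌈24459/405⌉ − ⌈24196/405⌉ = 61 − 60 = 1
n=93: ⌈(94·263)/405⌉ − ⌈(93·263)/405⌉ = ⌈24722/405⌉ − ⌈24459/405⌉ = 62 − 61 = 1
n=94: ⌈(95·263)/405⌉ − ⌈(94·263)/405⌉ = ⌈24985/405⌉ − ⌈24722/405⌉ = 62 − 62 = 0
n=95: ⌈(96·263)/405⌉ − ⌈(95·263)/405⌉ = ⌈25248/405⌉ − ⌈24985/405⌉ = 63 − 62 = 1
n=96: ⌈(97·263)/405⌉ − ⌈(96·263)/405⌉ = ⌈25511/405⌉ − ⌈25248/405⌉ = 63 − 63 = 0
n=97: ⌈(98·263)/405⌉ − ⌈(97·263)/405⌉ = ⌈25774/405⌉ − ⌈25511/405⌉ = 64 − 63 = 1
n=98: ⌈(99·263)/405⌉ − ⌈(98·263)/405⌉ = ⌈26037/405⌉ − ⌈25774/405⌉ = 65 − 64 = 1
n=99: ⌈(100·263)/405⌉ − ⌈(99·263)/405⌉ = ⌈26300/405⌉ − ⌈26037/405⌉ = 65 − 65 = 0
n=100: ⌈(101·263)/405⌉ − ⌈(100·263)/405⌉ = ⌈26563/405⌉ − ⌈26300/405⌉ = 66 − 65 = 1
n=101: ⌈(102·263)/405⌉ − ⌈(101·263)/405⌉ = ⌈26826/405⌉ − ⌈26563/405⌉ = 67 − 66 = 1
n=102: ⌈(103·263)/405⌉ − ⌈(102·263)/405⌉ = ⌈27089/405⌉ − ⌈26826/405⌉ = 67 − 67 = 0
n=103: ⌈(104·263)/405⌉ − ⌈(103·263)/405⌉ = ⌈27352/405⌉ − ⌈27089/405⌉ = 68 − 67 = 1
n=104: ⌈(105·263)/405⌉ − ⌈(104·263)/405⌉ = ⌈27615/405⌉ − ⌈27352/405⌉ = 69 − 68 = 1
n=105: ⌈(106·263)/405⌉ − ⌈(105·263)/405⌉ = ⌈27878/405⌉ − ⌈27615/405⌉ = 69 − 69 = 0


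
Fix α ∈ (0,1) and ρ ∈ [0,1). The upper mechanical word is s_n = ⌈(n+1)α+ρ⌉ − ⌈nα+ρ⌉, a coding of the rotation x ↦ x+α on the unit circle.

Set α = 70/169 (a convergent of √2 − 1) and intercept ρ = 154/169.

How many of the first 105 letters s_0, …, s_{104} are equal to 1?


44

#1s = Σ_{n=0}^{104} s_n = Σ_{n=0}^{104} (⌈(n+1)α+ρ⌉ − ⌈nα+ρ⌉)
the sum telescopes: every ⌈nα+ρ⌉ with 0 < n < 105 appears once with + and once with −, leaving ⌈105α+ρ⌉ − ⌈0·α+ρ⌉
105α + ρ = (105·70 + 154) / 169 = 7504/169
ρ = 154/169
⌈7504/169⌉ = 45,  ⌈154/169⌉ = 1
#1s = 45 − 1 = 44


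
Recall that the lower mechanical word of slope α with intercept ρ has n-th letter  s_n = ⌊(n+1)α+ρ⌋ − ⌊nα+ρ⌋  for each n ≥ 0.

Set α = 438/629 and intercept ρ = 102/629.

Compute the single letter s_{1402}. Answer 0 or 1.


(n+1)α + ρ = (1403·438 + 102) / 629 = 614616/629
nα + ρ     = (1402·438 + 102) / 629 = 614178/629
⌊614616/629⌋ = 977,  ⌊614178/629⌋ = 976
s_{1402} = 977 − 976 = 1

1


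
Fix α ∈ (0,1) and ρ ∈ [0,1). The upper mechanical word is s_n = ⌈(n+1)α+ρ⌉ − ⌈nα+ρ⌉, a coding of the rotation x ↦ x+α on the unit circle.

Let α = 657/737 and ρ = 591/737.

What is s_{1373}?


1

(n+1)α + ρ = (1374·657 + 591) / 737 = 903309/737
nα + ρ     = (1373·657 + 591) / 737 = 902652/737
⌈903309/737⌉ = 1226,  ⌈902652/737⌉ = 1225
s_{1373} = 1226 − 1225 = 1


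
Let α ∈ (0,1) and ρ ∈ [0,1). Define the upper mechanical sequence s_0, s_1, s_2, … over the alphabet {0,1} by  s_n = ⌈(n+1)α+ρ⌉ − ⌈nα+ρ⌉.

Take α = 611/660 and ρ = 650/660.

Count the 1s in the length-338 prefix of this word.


313

#1s = Σ_{n=0}^{337} s_n = Σ_{n=0}^{337} (⌈(n+1)α+ρ⌉ − ⌈nα+ρ⌉)
the sum telescopes: every ⌈nα+ρ⌉ with 0 < n < 338 appears once with + and once with −, leaving ⌈338α+ρ⌉ − ⌈0·α+ρ⌉
338α + ρ = (338·611 + 650) / 660 = 207168/660
ρ = 650/660
⌈207168/660⌉ = 314,  ⌈650/660⌉ = 1
#1s = 314 − 1 = 313


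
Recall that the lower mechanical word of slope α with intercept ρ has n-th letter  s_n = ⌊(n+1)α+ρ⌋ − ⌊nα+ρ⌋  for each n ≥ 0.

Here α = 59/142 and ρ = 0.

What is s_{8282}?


(n+1)α + ρ = (8283·59) / 142 = 488697/142
nα + ρ     = (8282·59) / 142 = 488638/142
⌊488697/142⌋ = 3441,  ⌊488638/142⌋ = 3441
s_{8282} = 3441 − 3441 = 0

0


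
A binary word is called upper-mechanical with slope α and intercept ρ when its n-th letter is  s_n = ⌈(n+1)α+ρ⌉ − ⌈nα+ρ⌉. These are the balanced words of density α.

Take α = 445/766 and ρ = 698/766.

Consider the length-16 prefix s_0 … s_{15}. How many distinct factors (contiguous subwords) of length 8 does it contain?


8

t_n = ⌈(n·445+698)/766⌉ for n = 0 … 16:
  n=0…9: ⌈698/766⌉=1 ⌈1143/766⌉=2 ⌈1588/766⌉=3 ⌈2033/766⌉=3 ⌈2478/766⌉=4 ⌈2923/766⌉=4 ⌈3368/766⌉=5 ⌈3813/766⌉=5 ⌈4258/766⌉=6 ⌈4703/766⌉=7
  n=10…16: ⌈5148/766⌉=7 ⌈5593/766⌉=8 ⌈6038/766⌉=8 ⌈6483/766⌉=9 ⌈6928/766⌉=10 ⌈7373/766⌉=10 ⌈7818/766⌉=11
s_n = t_(n+1) − t_n for n = 0 … 15 gives
prefix = 1101010110101101
slide a length-8 window over [0..7] … [8..15] (9 windows); first occurrence of each distinct factor:
  [  0..  7] 11010101
  [  1..  8] 10101011
  [  2..  9] 01010110
  [  3.. 10] 10101101
  [  4.. 11] 01011010
  [  5.. 12] 10110101
  [  6.. 13] 01101011
  [  7.. 14] 11010110
  (the other 1 window repeats one of these)
distinct factors: {01010110, 01011010, 01101011, 10101011, 10101101, 10110101, 11010101, 11010110}
count = 8  (Sturmian bound for length 8 is 9)


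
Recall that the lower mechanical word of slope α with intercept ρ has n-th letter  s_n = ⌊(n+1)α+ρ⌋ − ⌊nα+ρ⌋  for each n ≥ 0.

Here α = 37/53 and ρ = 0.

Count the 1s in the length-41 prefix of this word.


28

#1s = Σ_{n=0}^{40} s_n = Σ_{n=0}^{40} (⌊(n+1)α+ρ⌋ − ⌊nα+ρ⌋)
the sum telescopes: every ⌊nα+ρ⌋ with 0 < n < 41 appears once with + and once with −, leaving ⌊41α+ρ⌋ − ⌊0·α+ρ⌋
41α + ρ = (41·37) / 53 = 1517/53
ρ = 0/53
⌊1517/53⌋ = 28,  ⌊0/53⌋ = 0
#1s = 28 − 0 = 28


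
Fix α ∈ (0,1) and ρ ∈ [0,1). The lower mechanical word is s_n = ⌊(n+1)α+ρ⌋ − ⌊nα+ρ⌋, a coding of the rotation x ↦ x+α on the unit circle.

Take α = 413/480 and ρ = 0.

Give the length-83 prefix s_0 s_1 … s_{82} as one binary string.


n=0: ⌊(1·413)/480⌋ − ⌊(0·413)/480⌋ = ⌊413/480⌋ − ⌊0/480⌋ = 0 − 0 = 0
n=1: ⌊(2·413)/480⌋ − ⌊(1·413)/480⌋ = ⌊826/480⌋ − ⌊413/480⌋ = 1 − 0 = 1
n=2: ⌊(3·413)/480⌋ − ⌊(2·413)/480⌋ = ⌊1239/480⌋ − ⌊826/480⌋ = 2 − 1 = 1
n=3: ⌊(4·413)/480⌋ − ⌊(3·413)/480⌋ = ⌊1652/480⌋ − ⌊1239/480⌋ = 3 − 2 = 1
n=4: ⌊(5·413)/480⌋ − ⌊(4·413)/480⌋ = ⌊2065/480⌋ − ⌊1652/480⌋ = 4 − 3 = 1
n=5: ⌊(6·413)/480⌋ − ⌊(5·413)/480⌋ = ⌊2478/480⌋ − ⌊2065/480⌋ = 5 − 4 = 1
n=6: ⌊(7·413)/480⌋ − ⌊(6·413)/480⌋ = ⌊2891/480⌋ − ⌊2478/480⌋ = 6 − 5 = 1
n=7: ⌊(8·413)/480⌋ − ⌊(7·413)/480⌋ = ⌊3304/480⌋ − ⌊2891/480⌋ = 6 − 6 = 0
n=8: ⌊(9·413)/480⌋ − ⌊(8·413)/480⌋ = ⌊3717/480⌋ − ⌊3304/480⌋ = 7 − 6 = 1
n=9: ⌊(10·413)/480⌋ − ⌊(9·413)/480⌋ = ⌊4130/480⌋ − ⌊3717/480⌋ = 8 − 7 = 1
n=10: ⌊(11·413)/480⌋ − ⌊(10·413)/480⌋ = ⌊4543/480⌋ − ⌊4130/480⌋ = 9 − 8 = 1
n=11: ⌊(12·413)/480⌋ − ⌊(11·413)/480⌋ = ⌊4956/480⌋ − ⌊4543/480⌋ = 10 − 9 = 1
n=12: ⌊(13·413)/480⌋ − ⌊(12·413)/480⌋ = ⌊5369/480⌋ − ⌊4956/480⌋ = 11 − 10 = 1
n=13: ⌊(14·413)/480⌋ − ⌊(13·413)/480⌋ = ⌊5782/480⌋ − ⌊5369/480⌋ = 12 − 11 = 1
n=14: ⌊(15·413)/480⌋ − ⌊(14·413)/480⌋ = ⌊6195/480⌋ − ⌊5782/480⌋ = 12 − 12 = 0
n=15: ⌊(16·413)/480⌋ − ⌊(15·413)/480⌋ = ⌊6608/480⌋ − ⌊6195/480⌋ = 13 − 12 = 1
n=16: ⌊(17·413)/480⌋ − ⌊(16·413)/480⌋ = ⌊7021/480⌋ − ⌊6608/480⌋ = 14 − 13 = 1
n=17: ⌊(18·413)/480⌋ − ⌊(17·413)/480⌋ = ⌊7434/480⌋ − ⌊7021/480⌋ = 15 − 14 = 1
n=18: ⌊(19·413)/480⌋ − ⌊(18·413)/480⌋ = ⌊7847/480⌋ − ⌊7434/480⌋ = 16 − 15 = 1
n=19: ⌊(20·413)/480⌋ − ⌊(19·413)/480⌋ = ⌊8260/480⌋ − ⌊7847/480⌋ = 17 − 16 = 1
n=20: ⌊(21·413)/480⌋ − ⌊(20·413)/480⌋ = ⌊8673/480⌋ − ⌊8260/480⌋ = 18 − 17 = 1
n=21: ⌊(22·413)/480⌋ − ⌊(21·413)/480⌋ = ⌊9086/480⌋ − ⌊8673/480⌋ = 18 − 18 = 0
n=22: ⌊(23·413)/480⌋ − ⌊(22·413)/480⌋ = ⌊9499/480⌋ − ⌊9086/480⌋ = 19 − 18 = 1
n=23: ⌊(24·413)/480⌋ − ⌊(23·413)/480⌋ = ⌊9912/480⌋ − ⌊9499/480⌋ = 20 − 19 = 1
n=24: ⌊(25·413)/480⌋ − ⌊(24·413)/480⌋ = ⌊10325/480⌋ − ⌊9912/480⌋ = 21 − 20 = 1
n=25: ⌊(26·413)/480⌋ − ⌊(25·413)/480⌋ = ⌊10738/480⌋ − ⌊10325/480⌋ = 22 − 21 = 1
n=26: ⌊(27·413)/480⌋ − ⌊(26·413)/480⌋ = ⌊11151/480⌋ − ⌊10738/480⌋ = 23 − 22 = 1
n=27: ⌊(28·413)/480⌋ − ⌊(27·413)/480⌋ = ⌊11564/480⌋ − ⌊11151/480⌋ = 24 − 23 = 1
n=28: ⌊(29·413)/480⌋ − ⌊(28·413)/480⌋ = ⌊11977/480⌋ − ⌊11564/480⌋ = 24 − 24 = 0
n=29: ⌊(30·413)/480⌋ − ⌊(29·413)/480⌋ = ⌊12390/480⌋ − ⌊11977/480⌋ = 25 − 24 = 1
n=30: ⌊(31·413)/480⌋ − ⌊(30·413)/480⌋ = ⌊12803/480⌋ − ⌊12390/480⌋ = 26 − 25 = 1
n=31: ⌊(32·413)/480⌋ − ⌊(31·413)/480⌋ = ⌊13216/480⌋ − ⌊12803/480⌋ = 27 − 26 = 1
n=32: ⌊(33·413)/480⌋ − ⌊(32·413)/480⌋ = ⌊13629/480⌋ − ⌊13216/480⌋ = 28 − 27 = 1
n=33: ⌊(34·413)/480⌋ − ⌊(33·413)/480⌋ = ⌊14042/480⌋ − ⌊13629/480⌋ = 29 − 28 = 1
n=34: ⌊(35·413)/480⌋ − ⌊(34·413)/480⌋ = ⌊14455/480⌋ − ⌊14042/480⌋ = 30 − 29 = 1
n=35: ⌊(36·413)/480⌋ − ⌊(35·413)/480⌋ = ⌊14868/480⌋ − ⌊14455/480⌋ = 30 − 30 = 0
n=36: ⌊(37·413)/480⌋ − ⌊(36·413)/480⌋ = ⌊15281/480⌋ − ⌊14868/480⌋ = 31 − 30 = 1
n=37: ⌊(38·413)/480⌋ − ⌊(37·413)/480⌋ = ⌊15694/480⌋ − ⌊15281/480⌋ = 32 − 31 = 1
n=38: ⌊(39·413)/480⌋ − ⌊(38·413)/480⌋ = ⌊16107/480⌋ − ⌊15694/480⌋ = 33 − 32 = 1
n=39: ⌊(40·413)/480⌋ − ⌊(39·413)/480⌋ = ⌊16520/480⌋ − ⌊16107/480⌋ = 34 − 33 = 1
n=40: ⌊(41·413)/480⌋ − ⌊(40·413)/480⌋ = ⌊16933/480⌋ − ⌊16520/480⌋ = 35 − 34 = 1
n=41: ⌊(42·413)/480⌋ − ⌊(41·413)/480⌋ = ⌊17346/480⌋ − ⌊16933/480⌋ = 36 − 35 = 1
n=42: ⌊(43·413)/480⌋ − ⌊(42·413)/480⌋ = ⌊17759/480⌋ − ⌊17346/480⌋ = 36 − 36 = 0
n=43: ⌊(44·413)/480⌋ − ⌊(43·413)/480⌋ = ⌊18172/480⌋ − ⌊17759/480⌋ = 37 − 36 = 1
n=44: ⌊(45·413)/480⌋ − ⌊(44·413)/480⌋ = ⌊18585/480⌋ − ⌊18172/480⌋ = 38 − 37 = 1
n=45: ⌊(46·413)/480⌋ − ⌊(45·413)/480⌋ = ⌊18998/480⌋ − ⌊18585/480⌋ = 39 − 38 = 1
n=46: ⌊(47·413)/480⌋ − ⌊(46·413)/480⌋ = ⌊19411/480⌋ − ⌊18998/480⌋ = 40 − 39 = 1
n=47: ⌊(48·413)/480⌋ − ⌊(47·413)/480⌋ = ⌊19824/480⌋ − ⌊19411/480⌋ = 41 − 40 = 1
n=48: ⌊(49·413)/480⌋ − ⌊(48·413)/480⌋ = ⌊20237/480⌋ − ⌊19824/480⌋ = 42 − 41 = 1
n=49: ⌊(50·413)/480⌋ − ⌊(49·413)/480⌋ = ⌊20650/480⌋ − ⌊20237/480⌋ = 43 − 42 = 1
n=50: ⌊(51·413)/480⌋ − ⌊(50·413)/480⌋ = ⌊21063/480⌋ − ⌊20650/480⌋ = 43 − 43 = 0
n=51: ⌊(52·413)/480⌋ − ⌊(51·413)/480⌋ = ⌊21476/480⌋ − ⌊21063/480⌋ = 44 − 43 = 1
n=52: ⌊(53·413)/480⌋ − ⌊(52·413)/480⌋ = ⌊21889/480⌋ − ⌊21476/480⌋ = 45 − 44 = 1
n=53: ⌊(54·413)/480⌋ − ⌊(53·413)/480⌋ = ⌊22302/480⌋ − ⌊21889/480⌋ = 46 − 45 = 1
n=54: ⌊(55·413)/480⌋ − ⌊(54·413)/480⌋ = ⌊22715/480⌋ − ⌊22302/480⌋ = 47 − 46 = 1
n=55: ⌊(56·413)/480⌋ − ⌊(55·413)/480⌋ = ⌊23128/480⌋ − ⌊22715/480⌋ = 48 − 47 = 1
n=56: ⌊(57·413)/480⌋ − ⌊(56·413)/480⌋ = ⌊23541/480⌋ − ⌊23128/480⌋ = 49 − 48 = 1
n=57: ⌊(58·413)/480⌋ − ⌊(57·413)/480⌋ = ⌊23954/480⌋ − ⌊23541/480⌋ = 49 − 49 = 0
n=58: ⌊(59·413)/480⌋ − ⌊(58·413)/480⌋ = ⌊24367/480⌋ − ⌊23954/480⌋ = 50 − 49 = 1
n=59: ⌊(60·413)/480⌋ − ⌊(59·413)/480⌋ = ⌊24780/480⌋ − ⌊24367/480⌋ = 51 − 50 = 1
n=60: ⌊(61·413)/480⌋ − ⌊(60·413)/480⌋ = ⌊25193/480⌋ − ⌊24780/480⌋ = 52 − 51 = 1
n=61: ⌊(62·413)/480⌋ − ⌊(61·413)/480⌋ = ⌊25606/480⌋ − ⌊25193/480⌋ = 53 − 52 = 1
n=62: ⌊(63·413)/480⌋ − ⌊(62·413)/480⌋ = ⌊26019/480⌋ − ⌊25606/480⌋ = 54 − 53 = 1
n=63: ⌊(64·413)/480⌋ − ⌊(63·413)/480⌋ = ⌊26432/480⌋ − ⌊26019/480⌋ = 55 − 54 = 1
n=64: ⌊(65·413)/480⌋ − ⌊(64·413)/480⌋ = ⌊26845/480⌋ − ⌊26432/480⌋ = 55 − 55 = 0
n=65: ⌊(66·413)/480⌋ − ⌊(65·413)/480⌋ = ⌊27258/480⌋ − ⌊26845/480⌋ = 56 − 55 = 1
n=66: ⌊(67·413)/480⌋ − ⌊(66·413)/480⌋ = ⌊27671/480⌋ − ⌊27258/480⌋ = 57 − 56 = 1
n=67: ⌊(68·413)/480⌋ − ⌊(67·413)/480⌋ = ⌊28084/480⌋ − ⌊27671/480⌋ = 58 − 57 = 1
n=68: ⌊(69·413)/480⌋ − ⌊(68·413)/480⌋ = ⌊28497/480⌋ − ⌊28084/480⌋ = 59 − 58 = 1
n=69: ⌊(70·413)/480⌋ − ⌊(69·413)/480⌋ = ⌊28910/480⌋ − ⌊28497/480⌋ = 60 − 59 = 1
n=70: ⌊(71·413)/480⌋ − ⌊(70·413)/480⌋ = ⌊29323/480⌋ − ⌊28910/480⌋ = 61 − 60 = 1
n=71: ⌊(72·413)/480⌋ − ⌊(71·413)/480⌋ = ⌊29736/480⌋ − ⌊29323/480⌋ = 61 − 61 = 0
n=72: ⌊(73·413)/480⌋ − ⌊(72·413)/480⌋ = ⌊30149/480⌋ − ⌊29736/480⌋ = 62 − 61 = 1
n=73: ⌊(74·413)/480⌋ − ⌊(73·413)/480⌋ = ⌊30562/480⌋ − ⌊30149/480⌋ = 63 − 62 = 1
n=74: ⌊(75·413)/480⌋ − ⌊(74·413)/480⌋ = ⌊30975/480⌋ − ⌊30562/480⌋ = 64 − 63 = 1
n=75: ⌊(76·413)/480⌋ − ⌊(75·413)/480⌋ = ⌊31388/480⌋ − ⌊30975/480⌋ = 65 − 64 = 1
n=76: ⌊(77·413)/480⌋ − ⌊(76·413)/480⌋ = ⌊31801/480⌋ − ⌊31388/480⌋ = 66 − 65 = 1
n=77: ⌊(78·413)/480⌋ − ⌊(77·413)/480⌋ = ⌊32214/480⌋ − ⌊31801/480⌋ = 67 − 66 = 1
n=78: ⌊(79·413)/480⌋ − ⌊(78·413)/480⌋ = ⌊32627/480⌋ − ⌊32214/480⌋ = 67 − 67 = 0
n=79: ⌊(80·413)/480⌋ − ⌊(79·413)/480⌋ = ⌊33040/480⌋ − ⌊32627/480⌋ = 68 − 67 = 1
n=80: ⌊(81·413)/480⌋ − ⌊(80·413)/480⌋ = ⌊33453/480⌋ − ⌊33040/480⌋ = 69 − 68 = 1
n=81: ⌊(82·413)/480⌋ − ⌊(81·413)/480⌋ = ⌊33866/480⌋ − ⌊33453/480⌋ = 70 − 69 = 1
n=82: ⌊(83·413)/480⌋ − ⌊(82·413)/480⌋ = ⌊34279/480⌋ − ⌊33866/480⌋ = 71 − 70 = 1

01111110111111011111101111110111111011111101111111011111101111110111111011111101111


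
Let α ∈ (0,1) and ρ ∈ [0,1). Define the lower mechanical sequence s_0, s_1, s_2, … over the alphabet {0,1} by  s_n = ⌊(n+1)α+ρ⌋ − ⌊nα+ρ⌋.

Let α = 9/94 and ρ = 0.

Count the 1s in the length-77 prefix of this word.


7

#1s = Σ_{n=0}^{76} s_n = Σ_{n=0}^{76} (⌊(n+1)α+ρ⌋ − ⌊nα+ρ⌋)
the sum telescopes: every ⌊nα+ρ⌋ with 0 < n < 77 appears once with + and once with −, leaving ⌊77α+ρ⌋ − ⌊0·α+ρ⌋
77α + ρ = (77·9) / 94 = 693/94
ρ = 0/94
⌊693/94⌋ = 7,  ⌊0/94⌋ = 0
#1s = 7 − 0 = 7


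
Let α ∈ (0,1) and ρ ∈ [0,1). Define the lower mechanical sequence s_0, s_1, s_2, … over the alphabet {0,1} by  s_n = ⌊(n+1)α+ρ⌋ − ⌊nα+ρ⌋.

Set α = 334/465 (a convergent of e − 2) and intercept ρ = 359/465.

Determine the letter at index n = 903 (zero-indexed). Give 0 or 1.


1

(n+1)α + ρ = (904·334 + 359) / 465 = 302295/465
nα + ρ     = (903·334 + 359) / 465 = 301961/465
⌊302295/465⌋ = 650,  ⌊301961/465⌋ = 649
s_{903} = 650 − 649 = 1


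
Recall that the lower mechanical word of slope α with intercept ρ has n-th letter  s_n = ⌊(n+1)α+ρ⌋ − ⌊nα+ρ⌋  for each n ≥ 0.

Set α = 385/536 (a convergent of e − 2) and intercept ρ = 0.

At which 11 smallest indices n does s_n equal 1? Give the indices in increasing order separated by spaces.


1 2 4 5 6 8 9 11 12 13 15

n=0: ⌊385/536⌋−⌊0/536⌋ = 0−0 = 0
n=1: ⌊770/536⌋−⌊385/536⌋ = 1−0 = 1  ← one
n=2: ⌊1155/536⌋−⌊770/536⌋ = 2−1 = 1  ← one
n=3: ⌊1540/536⌋−⌊1155/536⌋ = 2−2 = 0
n=4: ⌊1925/536⌋−⌊1540/536⌋ = 3−2 = 1  ← one
n=5: ⌊2310/536⌋−⌊1925/536⌋ = 4−3 = 1  ← one
n=6: ⌊2695/536⌋−⌊2310/536⌋ = 5−4 = 1  ← one
n=7: ⌊3080/536⌋−⌊2695/536⌋ = 5−5 = 0
n=8: ⌊3465/536⌋−⌊3080/536⌋ = 6−5 = 1  ← one
n=9: ⌊3850/536⌋−⌊3465/536⌋ = 7−6 = 1  ← one
n=10: ⌊4235/536⌋−⌊3850/536⌋ = 7−7 = 0
n=11: ⌊4620/536⌋−⌊4235/536⌋ = 8−7 = 1  ← one
n=12: ⌊5005/536⌋−⌊4620/536⌋ = 9−8 = 1  ← one
n=13: ⌊5390/536⌋−⌊5005/536⌋ = 10−9 = 1  ← one
n=14: ⌊5775/536⌋−⌊5390/536⌋ = 10−10 = 0
n=15: ⌊6160/536⌋−⌊5775/536⌋ = 11−10 = 1  ← one
positions of the first 11 ones: 1 2 4 5 6 8 9 11 12 13 15


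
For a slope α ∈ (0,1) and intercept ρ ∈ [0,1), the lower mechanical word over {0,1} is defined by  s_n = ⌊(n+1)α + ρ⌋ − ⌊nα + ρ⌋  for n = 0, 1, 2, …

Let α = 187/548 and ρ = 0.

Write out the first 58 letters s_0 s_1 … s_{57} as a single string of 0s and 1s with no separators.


0010010010010010010010010010010010010010010100100100100100

n=0: ⌊(1·187)/548⌋ − ⌊(0·187)/548⌋ = ⌊187/548⌋ − ⌊0/548⌋ = 0 − 0 = 0
n=1: ⌊(2·187)/548⌋ − ⌊(1·187)/548⌋ = ⌊374/548⌋ − ⌊187/548⌋ = 0 − 0 = 0
n=2: ⌊(3·187)/548⌋ − ⌊(2·187)/548⌋ = ⌊561/548⌋ − ⌊374/548⌋ = 1 − 0 = 1
n=3: ⌊(4·187)/548⌋ − ⌊(3·187)/548⌋ = ⌊748/548⌋ − ⌊561/548⌋ = 1 − 1 = 0
n=4: ⌊(5·187)/548⌋ − ⌊(4·187)/548⌋ = ⌊935/548⌋ − ⌊748/548⌋ = 1 − 1 = 0
n=5: ⌊(6·187)/548⌋ − ⌊(5·187)/548⌋ = ⌊1122/548⌋ − ⌊935/548⌋ = 2 − 1 = 1
n=6: ⌊(7·187)/548⌋ − ⌊(6·187)/548⌋ = ⌊1309/548⌋ − ⌊1122/548⌋ = 2 − 2 = 0
n=7: ⌊(8·187)/548⌋ − ⌊(7·187)/548⌋ = ⌊1496/548⌋ − ⌊1309/548⌋ = 2 − 2 = 0
n=8: ⌊(9·187)/548⌋ − ⌊(8·187)/548⌋ = ⌊1683/548⌋ − ⌊1496/548⌋ = 3 − 2 = 1
n=9: ⌊(10·187)/548⌋ − ⌊(9·187)/548⌋ = ⌊1870/548⌋ − ⌊1683/548⌋ = 3 − 3 = 0
n=10: ⌊(11·187)/548⌋ − ⌊(10·187)/548⌋ = ⌊2057/548⌋ − ⌊1870/548⌋ = 3 − 3 = 0
n=11: ⌊(12·187)/548⌋ − ⌊(11·187)/548⌋ = ⌊2244/548⌋ − ⌊2057/548⌋ = 4 − 3 = 1
n=12: ⌊(13·187)/548⌋ − ⌊(12·187)/548⌋ = ⌊2431/548⌋ − ⌊2244/548⌋ = 4 − 4 = 0
n=13: ⌊(14·187)/548⌋ − ⌊(13·187)/548⌋ = ⌊2618/548⌋ − ⌊2431/548⌋ = 4 − 4 = 0
n=14: ⌊(15·187)/548⌋ − ⌊(14·187)/548⌋ = ⌊2805/548⌋ − ⌊2618/548⌋ = 5 − 4 = 1
n=15: ⌊(16·187)/548⌋ − ⌊(15·187)/548⌋ = ⌊2992/548⌋ − ⌊2805/548⌋ = 5 − 5 = 0
n=16: ⌊(17·187)/548⌋ − ⌊(16·187)/548⌋ = ⌊3179/548⌋ − ⌊2992/548⌋ = 5 − 5 = 0
n=17: ⌊(18·187)/548⌋ − ⌊(17·187)/548⌋ = ⌊3366/548⌋ − ⌊3179/548⌋ = 6 − 5 = 1
n=18: ⌊(19·187)/548⌋ − ⌊(18·187)/548⌋ = ⌊3553/548⌋ − ⌊3366/548⌋ = 6 − 6 = 0
n=19: ⌊(20·187)/548⌋ − ⌊(19·187)/548⌋ = ⌊3740/548⌋ − ⌊3553/548⌋ = 6 − 6 = 0
n=20: ⌊(21·187)/548⌋ − ⌊(20·187)/548⌋ = ⌊3927/548⌋ − ⌊3740/548⌋ = 7 − 6 = 1
n=21: ⌊(22·187)/548⌋ − ⌊(21·187)/548⌋ = ⌊4114/548⌋ − ⌊3927/548⌋ = 7 − 7 = 0
n=22: ⌊(23·187)/548⌋ − ⌊(22·187)/548⌋ = ⌊4301/548⌋ − ⌊4114/548⌋ = 7 − 7 = 0
n=23: ⌊(24·187)/548⌋ − ⌊(23·187)/548⌋ = ⌊4488/548⌋ − ⌊4301/548⌋ = 8 − 7 = 1
n=24: ⌊(25·187)/548⌋ − ⌊(24·187)/548⌋ = ⌊4675/548⌋ − ⌊4488/548⌋ = 8 − 8 = 0
n=25: ⌊(26·187)/548⌋ − ⌊(25·187)/548⌋ = ⌊4862/548⌋ − ⌊4675/548⌋ = 8 − 8 = 0
n=26: ⌊(27·187)/548⌋ − ⌊(26·187)/548⌋ = ⌊5049/548⌋ − ⌊4862/548⌋ = 9 − 8 = 1
n=27: ⌊(28·187)/548⌋ − ⌊(27·187)/548⌋ = ⌊5236/548⌋ − ⌊5049/548⌋ = 9 − 9 = 0
n=28: ⌊(29·187)/548⌋ − ⌊(28·187)/548⌋ = ⌊5423/548⌋ − ⌊5236/548⌋ = 9 − 9 = 0
n=29: ⌊(30·187)/548⌋ − ⌊(29·187)/548⌋ = ⌊5610/548⌋ − ⌊5423/548⌋ = 10 − 9 = 1
n=30: ⌊(31·187)/548⌋ − ⌊(30·187)/548⌋ = ⌊5797/548⌋ − ⌊5610/548⌋ = 10 − 10 = 0
n=31: ⌊(32·187)/548⌋ − ⌊(31·187)/548⌋ = ⌊5984/548⌋ − ⌊5797/548⌋ = 10 − 10 = 0
n=32: ⌊(33·187)/548⌋ − ⌊(32·187)/548⌋ = ⌊6171/548⌋ − ⌊5984/548⌋ = 11 − 10 = 1
n=33: ⌊(34·187)/548⌋ − ⌊(33·187)/548⌋ = ⌊6358/548⌋ − ⌊6171/548⌋ = 11 − 11 = 0
n=34: ⌊(35·187)/548⌋ − ⌊(34·187)/548⌋ = ⌊6545/548⌋ − ⌊6358/548⌋ = 11 − 11 = 0
n=35: ⌊(36·187)/548⌋ − ⌊(35·187)/548⌋ = ⌊6732/548⌋ − ⌊6545/548⌋ = 12 − 11 = 1
n=36: ⌊(37·187)/548⌋ − ⌊(36·187)/548⌋ = ⌊6919/548⌋ − ⌊6732/548⌋ = 12 − 12 = 0
n=37: ⌊(38·187)/548⌋ − ⌊(37·187)/548⌋ = ⌊7106/548⌋ − ⌊6919/548⌋ = 12 − 12 = 0
n=38: ⌊(39·187)/548⌋ − ⌊(38·187)/548⌋ = ⌊7293/548⌋ − ⌊7106/548⌋ = 13 − 12 = 1
n=39: ⌊(40·187)/548⌋ − ⌊(39·187)/548⌋ = ⌊7480/548⌋ − ⌊7293/548⌋ = 13 − 13 = 0
n=40: ⌊(41·187)/548⌋ − ⌊(40·187)/548⌋ = ⌊7667/548⌋ − ⌊7480/548⌋ = 13 − 13 = 0
n=41: ⌊(42·187)/548⌋ − ⌊(41·187)/548⌋ = ⌊7854/548⌋ − ⌊7667/548⌋ = 14 − 13 = 1
n=42: ⌊(43·187)/548⌋ − ⌊(42·187)/548⌋ = ⌊8041/548⌋ − ⌊7854/548⌋ = 14 − 14 = 0
n=43: ⌊(44·187)/548⌋ − ⌊(43·187)/548⌋ = ⌊8228/548⌋ − ⌊8041/548⌋ = 15 − 14 = 1
n=44: ⌊(45·187)/548⌋ − ⌊(44·187)/548⌋ = ⌊8415/548⌋ − ⌊8228/548⌋ = 15 − 15 = 0
n=45: ⌊(46·187)/548⌋ − ⌊(45·187)/548⌋ = ⌊8602/548⌋ − ⌊8415/548⌋ = 15 − 15 = 0
n=46: ⌊(47·187)/548⌋ − ⌊(46·187)/548⌋ = ⌊8789/548⌋ − ⌊8602/548⌋ = 16 − 15 = 1
n=47: ⌊(48·187)/548⌋ − ⌊(47·187)/548⌋ = ⌊8976/548⌋ − ⌊8789/548⌋ = 16 − 16 = 0
n=48: ⌊(49·187)/548⌋ − ⌊(48·187)/548⌋ = ⌊9163/548⌋ − ⌊8976/548⌋ = 16 − 16 = 0
n=49: ⌊(50·187)/548⌋ − ⌊(49·187)/548⌋ = ⌊9350/548⌋ − ⌊9163/548⌋ = 17 − 16 = 1
n=50: ⌊(51·187)/548⌋ − ⌊(50·187)/548⌋ = ⌊9537/548⌋ − ⌊9350/548⌋ = 17 − 17 = 0
n=51: ⌊(52·187)/548⌋ − ⌊(51·187)/548⌋ = ⌊9724/548⌋ − ⌊9537/548⌋ = 17 − 17 = 0
n=52: ⌊(53·187)/548⌋ − ⌊(52·187)/548⌋ = ⌊9911/548⌋ − ⌊9724/548⌋ = 18 − 17 = 1
n=53: ⌊(54·187)/548⌋ − ⌊(53·187)/548⌋ = ⌊10098/548⌋ − ⌊9911/548⌋ = 18 − 18 = 0
n=54: ⌊(55·187)/548⌋ − ⌊(54·187)/548⌋ = ⌊10285/548⌋ − ⌊10098/548⌋ = 18 − 18 = 0
n=55: ⌊(56·187)/548⌋ − ⌊(55·187)/548⌋ = ⌊10472/548⌋ − ⌊10285/548⌋ = 19 − 18 = 1
n=56: ⌊(57·187)/548⌋ − ⌊(56·187)/548⌋ = ⌊10659/548⌋ − ⌊10472/548⌋ = 19 − 19 = 0
n=57: ⌊(58·187)/548⌋ − ⌊(57·187)/548⌋ = ⌊10846/548⌋ − ⌊10659/548⌋ = 19 − 19 = 0
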